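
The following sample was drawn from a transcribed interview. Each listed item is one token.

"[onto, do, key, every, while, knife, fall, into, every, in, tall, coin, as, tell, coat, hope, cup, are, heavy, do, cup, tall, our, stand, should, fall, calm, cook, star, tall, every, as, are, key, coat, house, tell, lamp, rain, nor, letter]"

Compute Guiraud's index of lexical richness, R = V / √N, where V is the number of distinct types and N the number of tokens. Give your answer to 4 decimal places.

N = 41, V = 29.
√N = 6.403124
R = 29 / 6.403124 = 4.5290

4.5290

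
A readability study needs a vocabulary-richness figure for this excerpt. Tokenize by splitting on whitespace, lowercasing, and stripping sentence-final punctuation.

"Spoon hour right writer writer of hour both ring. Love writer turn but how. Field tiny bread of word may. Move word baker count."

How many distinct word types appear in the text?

Distinct types: {baker, both, bread, but, count, field, hour, how, love, may, move, of, right, ring, spoon, tiny, turn, word, writer}
V = 19

19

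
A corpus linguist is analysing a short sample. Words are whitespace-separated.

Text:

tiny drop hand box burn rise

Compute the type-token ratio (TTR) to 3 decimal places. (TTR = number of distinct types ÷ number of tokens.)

1.000

N = 6 tokens, V = 6 types.
TTR = V / N = 6 / 6 = 1.000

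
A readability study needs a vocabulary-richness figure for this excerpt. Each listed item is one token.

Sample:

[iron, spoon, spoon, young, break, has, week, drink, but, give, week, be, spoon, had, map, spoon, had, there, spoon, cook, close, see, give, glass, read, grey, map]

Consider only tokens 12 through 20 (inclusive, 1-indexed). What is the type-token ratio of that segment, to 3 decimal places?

0.667

Segment tokens 12–20: be, spoon, had, map, spoon, had, there, spoon, cook
Segment N = 9, segment V = 6.
TTR = 6 / 9 = 0.667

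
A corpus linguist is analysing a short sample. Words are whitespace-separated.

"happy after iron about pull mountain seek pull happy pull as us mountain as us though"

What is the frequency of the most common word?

Frequencies: pull:3, happy:2, mountain:2, as:2, us:2, after:1, iron:1, about:1, seek:1, though:1
Most common: 'pull' with frequency 3.

3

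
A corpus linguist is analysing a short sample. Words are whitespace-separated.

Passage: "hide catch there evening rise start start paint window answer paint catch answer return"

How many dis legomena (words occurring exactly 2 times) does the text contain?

Frequencies: catch:2, start:2, paint:2, answer:2, hide:1, there:1, evening:1, rise:1, window:1, return:1
Words with frequency 2: answer, catch, paint, start

4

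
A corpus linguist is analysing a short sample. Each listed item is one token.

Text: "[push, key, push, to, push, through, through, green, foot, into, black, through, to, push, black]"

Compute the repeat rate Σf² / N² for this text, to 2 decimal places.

0.16

Frequencies: push:4, through:3, to:2, black:2, key:1, green:1, foot:1, into:1
Σf² = 37; N² = 225
Repeat rate = 37 / 225 = 0.16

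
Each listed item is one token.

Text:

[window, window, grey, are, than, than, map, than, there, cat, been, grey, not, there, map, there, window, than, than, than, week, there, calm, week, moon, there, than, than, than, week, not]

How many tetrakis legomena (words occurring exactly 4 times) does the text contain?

Frequencies: than:9, there:5, window:3, week:3, grey:2, map:2, not:2, are:1, cat:1, been:1, calm:1, moon:1
Words with frequency 4: (none)

0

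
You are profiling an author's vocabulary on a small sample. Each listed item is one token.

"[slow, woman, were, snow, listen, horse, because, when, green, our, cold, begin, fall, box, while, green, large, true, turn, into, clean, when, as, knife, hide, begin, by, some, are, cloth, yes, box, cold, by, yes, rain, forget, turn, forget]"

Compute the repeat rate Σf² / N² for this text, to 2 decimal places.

0.04

Frequencies: when:2, green:2, cold:2, begin:2, box:2, turn:2, by:2, yes:2, forget:2, slow:1, woman:1, were:1, snow:1, listen:1, horse:1, because:1, our:1, fall:1, while:1, large:1, … (10 more, each freq 1)
Σf² = 57; N² = 1521
Repeat rate = 57 / 1521 = 0.04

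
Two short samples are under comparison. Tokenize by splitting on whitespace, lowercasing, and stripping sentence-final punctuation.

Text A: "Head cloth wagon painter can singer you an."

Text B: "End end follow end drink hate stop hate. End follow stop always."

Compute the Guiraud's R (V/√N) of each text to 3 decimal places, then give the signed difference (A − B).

A: V=8, N=8, R=2.828
B: V=6, N=12, R=1.732
Difference = 2.828 − 1.732 = 1.096

1.096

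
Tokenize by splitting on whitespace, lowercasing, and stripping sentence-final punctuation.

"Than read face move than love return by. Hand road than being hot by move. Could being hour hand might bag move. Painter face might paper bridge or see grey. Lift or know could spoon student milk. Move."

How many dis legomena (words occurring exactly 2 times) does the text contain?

Frequencies: move:4, than:3, face:2, by:2, hand:2, being:2, could:2, might:2, or:2, read:1, love:1, return:1, road:1, hot:1, hour:1, bag:1, painter:1, paper:1, bridge:1, see:1, … (6 more, each freq 1)
Words with frequency 2: being, by, could, face, hand, might, or

7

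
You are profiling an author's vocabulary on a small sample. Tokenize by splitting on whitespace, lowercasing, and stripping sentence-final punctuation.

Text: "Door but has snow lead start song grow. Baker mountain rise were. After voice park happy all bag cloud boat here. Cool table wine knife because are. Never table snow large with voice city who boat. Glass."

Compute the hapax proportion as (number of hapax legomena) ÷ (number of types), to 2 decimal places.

Frequencies: snow:2, voice:2, boat:2, table:2, door:1, but:1, has:1, lead:1, start:1, song:1, grow:1, baker:1, mountain:1, rise:1, were:1, after:1, park:1, happy:1, all:1, bag:1, … (13 more, each freq 1)
Hapax count = 29; type count = 33.
Ratio = 29 / 33 = 0.88

0.88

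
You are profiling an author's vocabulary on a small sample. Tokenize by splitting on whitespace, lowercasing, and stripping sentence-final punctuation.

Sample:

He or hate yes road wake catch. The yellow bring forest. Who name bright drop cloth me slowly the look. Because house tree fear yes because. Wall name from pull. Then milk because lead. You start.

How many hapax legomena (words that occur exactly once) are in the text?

27

Frequencies: because:3, yes:2, the:2, name:2, he:1, or:1, hate:1, road:1, wake:1, catch:1, yellow:1, bring:1, forest:1, who:1, bright:1, drop:1, cloth:1, me:1, slowly:1, look:1, … (11 more, each freq 1)
Hapax (freq=1): bright, bring, catch, cloth, drop, fear, forest, from, hate, he, house, lead, look, me, milk, or, pull, road, slowly, start, then, tree, wake, wall, who, yellow, you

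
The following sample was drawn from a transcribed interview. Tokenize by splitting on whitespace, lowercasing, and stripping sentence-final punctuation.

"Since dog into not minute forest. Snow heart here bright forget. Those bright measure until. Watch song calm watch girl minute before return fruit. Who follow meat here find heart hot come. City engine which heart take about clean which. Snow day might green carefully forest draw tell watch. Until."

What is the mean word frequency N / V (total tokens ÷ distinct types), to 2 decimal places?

1.28

N = 50 tokens, V = 39 types.
Mean frequency = N / V = 50 / 39 = 1.28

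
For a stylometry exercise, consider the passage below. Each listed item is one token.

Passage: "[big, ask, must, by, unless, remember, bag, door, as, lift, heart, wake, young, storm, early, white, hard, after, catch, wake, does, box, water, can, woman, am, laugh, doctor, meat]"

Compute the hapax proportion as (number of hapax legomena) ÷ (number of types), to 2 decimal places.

0.96

Frequencies: wake:2, big:1, ask:1, must:1, by:1, unless:1, remember:1, bag:1, door:1, as:1, lift:1, heart:1, young:1, storm:1, early:1, white:1, hard:1, after:1, catch:1, does:1, … (8 more, each freq 1)
Hapax count = 27; type count = 28.
Ratio = 27 / 28 = 0.96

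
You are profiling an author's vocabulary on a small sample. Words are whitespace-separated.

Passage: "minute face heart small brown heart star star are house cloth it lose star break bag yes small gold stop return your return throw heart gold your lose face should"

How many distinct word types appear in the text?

Distinct types: {are, bag, break, brown, cloth, face, gold, heart, house, it, lose, minute, return, should, small, star, stop, throw, yes, your}
V = 20

20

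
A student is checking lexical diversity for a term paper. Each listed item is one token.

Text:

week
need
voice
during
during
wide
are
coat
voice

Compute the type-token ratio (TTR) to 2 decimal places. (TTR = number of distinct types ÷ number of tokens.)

N = 9 tokens, V = 7 types.
TTR = V / N = 7 / 9 = 0.78

0.78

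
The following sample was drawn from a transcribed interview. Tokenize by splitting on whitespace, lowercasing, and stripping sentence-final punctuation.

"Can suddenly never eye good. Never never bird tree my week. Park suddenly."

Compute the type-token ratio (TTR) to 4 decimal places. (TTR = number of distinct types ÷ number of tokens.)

0.7692

N = 13 tokens, V = 10 types.
TTR = V / N = 10 / 13 = 0.7692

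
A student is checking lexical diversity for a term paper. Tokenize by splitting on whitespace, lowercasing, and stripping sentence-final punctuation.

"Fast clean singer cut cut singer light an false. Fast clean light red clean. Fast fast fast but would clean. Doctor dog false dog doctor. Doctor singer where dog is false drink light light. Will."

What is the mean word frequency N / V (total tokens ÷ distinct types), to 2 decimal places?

N = 35 tokens, V = 16 types.
Mean frequency = N / V = 35 / 16 = 2.19

2.19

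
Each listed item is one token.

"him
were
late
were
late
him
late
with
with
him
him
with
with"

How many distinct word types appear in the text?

Distinct types: {him, late, were, with}
V = 4

4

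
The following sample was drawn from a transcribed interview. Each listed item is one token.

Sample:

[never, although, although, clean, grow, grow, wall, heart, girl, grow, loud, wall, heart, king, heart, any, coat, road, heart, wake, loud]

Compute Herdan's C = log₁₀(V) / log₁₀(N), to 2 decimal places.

0.84

N = 21, V = 13.
log₁₀(V) = 1.113943, log₁₀(N) = 1.322219
C = 1.113943 / 1.322219 = 0.84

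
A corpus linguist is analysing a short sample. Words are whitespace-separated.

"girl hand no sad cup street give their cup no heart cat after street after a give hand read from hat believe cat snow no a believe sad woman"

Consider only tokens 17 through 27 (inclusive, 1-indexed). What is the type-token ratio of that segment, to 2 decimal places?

0.91

Segment tokens 17–27: give, hand, read, from, hat, believe, cat, snow, no, a, believe
Segment N = 11, segment V = 10.
TTR = 10 / 11 = 0.91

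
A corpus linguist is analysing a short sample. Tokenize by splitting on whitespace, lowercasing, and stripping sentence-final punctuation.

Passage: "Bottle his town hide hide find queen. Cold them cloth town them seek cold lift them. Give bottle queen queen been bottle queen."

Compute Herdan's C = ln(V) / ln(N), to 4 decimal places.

0.8180

N = 23, V = 13.
ln(V) = 2.564949, ln(N) = 3.135494
C = 2.564949 / 3.135494 = 0.8180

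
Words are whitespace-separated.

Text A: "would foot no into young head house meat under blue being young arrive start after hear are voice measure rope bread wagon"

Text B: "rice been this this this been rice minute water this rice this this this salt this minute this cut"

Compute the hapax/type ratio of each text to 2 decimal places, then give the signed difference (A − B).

A: hapax=20, V=21, ratio=0.95
B: hapax=3, V=7, ratio=0.43
Difference = 0.95 − 0.43 = 0.52

0.52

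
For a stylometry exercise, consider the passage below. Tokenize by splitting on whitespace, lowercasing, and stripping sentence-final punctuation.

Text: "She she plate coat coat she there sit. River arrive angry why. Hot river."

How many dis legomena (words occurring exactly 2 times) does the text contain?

2

Frequencies: she:3, coat:2, river:2, plate:1, there:1, sit:1, arrive:1, angry:1, why:1, hot:1
Words with frequency 2: coat, river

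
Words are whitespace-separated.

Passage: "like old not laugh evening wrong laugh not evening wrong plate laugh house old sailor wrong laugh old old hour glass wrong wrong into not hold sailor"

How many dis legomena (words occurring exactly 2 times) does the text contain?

2

Frequencies: wrong:5, old:4, laugh:4, not:3, evening:2, sailor:2, like:1, plate:1, house:1, hour:1, glass:1, into:1, hold:1
Words with frequency 2: evening, sailor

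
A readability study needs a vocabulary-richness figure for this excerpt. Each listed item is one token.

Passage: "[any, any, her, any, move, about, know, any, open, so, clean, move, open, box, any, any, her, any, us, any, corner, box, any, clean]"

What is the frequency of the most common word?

Frequencies: any:9, her:2, move:2, open:2, clean:2, box:2, about:1, know:1, so:1, us:1, corner:1
Most common: 'any' with frequency 9.

9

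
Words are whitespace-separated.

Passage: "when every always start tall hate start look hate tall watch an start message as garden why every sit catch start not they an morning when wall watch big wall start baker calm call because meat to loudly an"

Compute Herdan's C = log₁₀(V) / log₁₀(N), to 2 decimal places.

0.90

N = 39, V = 27.
log₁₀(V) = 1.431364, log₁₀(N) = 1.591065
C = 1.431364 / 1.591065 = 0.90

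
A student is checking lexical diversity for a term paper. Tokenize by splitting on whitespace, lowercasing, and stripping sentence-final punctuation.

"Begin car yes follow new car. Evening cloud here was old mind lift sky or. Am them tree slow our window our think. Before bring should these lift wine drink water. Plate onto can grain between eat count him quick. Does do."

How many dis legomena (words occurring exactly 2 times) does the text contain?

3

Frequencies: car:2, lift:2, our:2, begin:1, yes:1, follow:1, new:1, evening:1, cloud:1, here:1, was:1, old:1, mind:1, sky:1, or:1, am:1, them:1, tree:1, slow:1, window:1, … (19 more, each freq 1)
Words with frequency 2: car, lift, our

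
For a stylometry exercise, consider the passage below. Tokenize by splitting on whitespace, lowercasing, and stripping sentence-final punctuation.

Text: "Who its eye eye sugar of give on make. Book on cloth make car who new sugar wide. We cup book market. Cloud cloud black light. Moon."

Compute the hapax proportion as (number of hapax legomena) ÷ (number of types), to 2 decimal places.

0.65

Frequencies: who:2, eye:2, sugar:2, on:2, make:2, book:2, cloud:2, its:1, of:1, give:1, cloth:1, car:1, new:1, wide:1, we:1, cup:1, market:1, black:1, light:1, moon:1
Hapax count = 13; type count = 20.
Ratio = 13 / 20 = 0.65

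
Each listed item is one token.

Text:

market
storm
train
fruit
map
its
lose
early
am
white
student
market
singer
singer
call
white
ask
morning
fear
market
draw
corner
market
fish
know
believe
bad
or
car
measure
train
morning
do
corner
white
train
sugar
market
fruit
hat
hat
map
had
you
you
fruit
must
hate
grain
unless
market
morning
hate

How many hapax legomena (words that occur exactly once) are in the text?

Frequencies: market:6, train:3, fruit:3, white:3, morning:3, map:2, singer:2, corner:2, hat:2, you:2, hate:2, storm:1, its:1, lose:1, early:1, am:1, student:1, call:1, ask:1, fear:1, … (14 more, each freq 1)
Hapax (freq=1): am, ask, bad, believe, call, car, do, draw, early, fear, fish, grain, had, its, know, lose, measure, must, or, storm, student, sugar, unless

23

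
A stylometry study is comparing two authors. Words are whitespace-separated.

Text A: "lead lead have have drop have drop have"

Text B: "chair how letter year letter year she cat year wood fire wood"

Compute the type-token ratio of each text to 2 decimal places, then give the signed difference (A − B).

-0.29

TTR(A) = 3/8 = 0.38
TTR(B) = 8/12 = 0.67
Difference = 0.38 − 0.67 = -0.29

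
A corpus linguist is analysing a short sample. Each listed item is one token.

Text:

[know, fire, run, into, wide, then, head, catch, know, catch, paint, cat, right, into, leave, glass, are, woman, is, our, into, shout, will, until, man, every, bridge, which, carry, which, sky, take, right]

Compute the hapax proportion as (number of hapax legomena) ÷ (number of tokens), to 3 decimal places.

0.667

Frequencies: into:3, know:2, catch:2, right:2, which:2, fire:1, run:1, wide:1, then:1, head:1, paint:1, cat:1, leave:1, glass:1, are:1, woman:1, is:1, our:1, shout:1, will:1, … (7 more, each freq 1)
Hapax count = 22; token count = 33.
Ratio = 22 / 33 = 0.667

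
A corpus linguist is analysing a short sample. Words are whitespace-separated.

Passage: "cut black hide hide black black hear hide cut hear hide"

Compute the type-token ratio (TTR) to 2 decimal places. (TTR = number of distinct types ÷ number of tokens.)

0.36

N = 11 tokens, V = 4 types.
TTR = V / N = 4 / 11 = 0.36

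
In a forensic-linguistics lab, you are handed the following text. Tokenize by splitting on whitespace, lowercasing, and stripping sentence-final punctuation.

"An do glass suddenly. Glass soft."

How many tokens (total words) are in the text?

Tokens: an, do, glass, suddenly, glass, soft
N = 6

6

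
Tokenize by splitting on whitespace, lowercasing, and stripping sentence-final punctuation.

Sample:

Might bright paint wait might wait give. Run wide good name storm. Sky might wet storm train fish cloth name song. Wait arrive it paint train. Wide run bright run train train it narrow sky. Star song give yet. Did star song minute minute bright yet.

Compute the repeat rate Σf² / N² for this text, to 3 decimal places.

Frequencies: train:4, might:3, bright:3, wait:3, run:3, song:3, paint:2, give:2, wide:2, name:2, storm:2, sky:2, it:2, star:2, yet:2, minute:2, good:1, wet:1, fish:1, cloth:1, … (3 more, each freq 1)
Σf² = 108; N² = 2116
Repeat rate = 108 / 2116 = 0.051

0.051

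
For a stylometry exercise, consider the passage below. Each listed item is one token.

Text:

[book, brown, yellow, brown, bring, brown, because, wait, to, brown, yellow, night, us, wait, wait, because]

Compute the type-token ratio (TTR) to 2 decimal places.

N = 16 tokens, V = 9 types.
TTR = V / N = 9 / 16 = 0.56

0.56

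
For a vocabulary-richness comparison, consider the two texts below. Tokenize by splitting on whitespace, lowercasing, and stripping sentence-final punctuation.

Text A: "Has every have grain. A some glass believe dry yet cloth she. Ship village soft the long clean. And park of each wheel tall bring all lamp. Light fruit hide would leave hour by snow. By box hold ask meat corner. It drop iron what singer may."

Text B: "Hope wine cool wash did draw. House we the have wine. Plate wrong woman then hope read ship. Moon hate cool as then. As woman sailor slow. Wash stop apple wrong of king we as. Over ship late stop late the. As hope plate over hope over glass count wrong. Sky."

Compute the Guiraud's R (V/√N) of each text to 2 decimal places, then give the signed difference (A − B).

A: V=46, N=47, R=6.71
B: V=30, N=51, R=4.20
Difference = 6.71 − 4.20 = 2.51

2.51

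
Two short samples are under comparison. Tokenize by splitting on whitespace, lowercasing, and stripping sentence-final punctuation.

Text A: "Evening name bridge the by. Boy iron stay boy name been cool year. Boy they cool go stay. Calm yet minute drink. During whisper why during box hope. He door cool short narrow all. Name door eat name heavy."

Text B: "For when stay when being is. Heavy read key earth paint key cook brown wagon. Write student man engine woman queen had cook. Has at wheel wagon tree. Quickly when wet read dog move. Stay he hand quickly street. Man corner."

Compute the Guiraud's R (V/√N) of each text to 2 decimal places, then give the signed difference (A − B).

A: V=29, N=39, R=4.64
B: V=32, N=41, R=5.00
Difference = 4.64 − 5.00 = -0.36

-0.36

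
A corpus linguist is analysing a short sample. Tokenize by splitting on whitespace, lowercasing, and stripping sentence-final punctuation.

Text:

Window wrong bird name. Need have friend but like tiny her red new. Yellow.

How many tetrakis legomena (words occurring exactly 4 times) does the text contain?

0

Frequencies: window:1, wrong:1, bird:1, name:1, need:1, have:1, friend:1, but:1, like:1, tiny:1, her:1, red:1, new:1, yellow:1
Words with frequency 4: (none)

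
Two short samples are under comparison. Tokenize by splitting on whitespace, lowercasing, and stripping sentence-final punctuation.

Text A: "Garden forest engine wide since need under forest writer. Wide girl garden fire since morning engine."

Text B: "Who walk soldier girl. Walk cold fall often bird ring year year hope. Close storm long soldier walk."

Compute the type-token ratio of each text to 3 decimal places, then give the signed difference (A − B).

-0.090

TTR(A) = 11/16 = 0.688
TTR(B) = 14/18 = 0.778
Difference = 0.688 − 0.778 = -0.090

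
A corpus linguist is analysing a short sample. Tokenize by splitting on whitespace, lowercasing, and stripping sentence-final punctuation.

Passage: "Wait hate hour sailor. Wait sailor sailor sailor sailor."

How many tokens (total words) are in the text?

9

Tokens: wait, hate, hour, sailor, wait, sailor, sailor, sailor, sailor
N = 9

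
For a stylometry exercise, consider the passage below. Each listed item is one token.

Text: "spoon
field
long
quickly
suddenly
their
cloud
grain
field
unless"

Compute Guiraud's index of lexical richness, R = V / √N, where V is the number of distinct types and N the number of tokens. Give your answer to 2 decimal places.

N = 10, V = 9.
√N = 3.162278
R = 9 / 3.162278 = 2.85

2.85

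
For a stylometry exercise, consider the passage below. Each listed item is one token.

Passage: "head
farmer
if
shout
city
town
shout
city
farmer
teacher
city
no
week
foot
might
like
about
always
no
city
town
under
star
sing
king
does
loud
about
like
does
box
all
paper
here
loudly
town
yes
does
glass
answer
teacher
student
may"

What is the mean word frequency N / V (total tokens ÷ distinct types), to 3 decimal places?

N = 43 tokens, V = 30 types.
Mean frequency = N / V = 43 / 30 = 1.433

1.433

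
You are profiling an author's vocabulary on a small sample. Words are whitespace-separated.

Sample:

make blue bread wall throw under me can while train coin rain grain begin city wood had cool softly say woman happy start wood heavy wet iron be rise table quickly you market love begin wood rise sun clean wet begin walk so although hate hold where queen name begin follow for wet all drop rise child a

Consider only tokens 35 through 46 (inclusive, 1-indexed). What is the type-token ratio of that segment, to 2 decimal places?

Segment tokens 35–46: begin, wood, rise, sun, clean, wet, begin, walk, so, although, hate, hold
Segment N = 12, segment V = 11.
TTR = 11 / 12 = 0.92

0.92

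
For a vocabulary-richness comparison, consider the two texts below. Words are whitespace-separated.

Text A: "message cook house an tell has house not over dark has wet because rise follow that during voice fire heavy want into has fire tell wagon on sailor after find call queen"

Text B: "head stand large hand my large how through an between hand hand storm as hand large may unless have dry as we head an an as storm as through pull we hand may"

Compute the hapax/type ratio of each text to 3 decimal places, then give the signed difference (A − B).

A: hapax=23, V=27, ratio=0.852
B: hapax=8, V=17, ratio=0.471
Difference = 0.852 − 0.471 = 0.381

0.381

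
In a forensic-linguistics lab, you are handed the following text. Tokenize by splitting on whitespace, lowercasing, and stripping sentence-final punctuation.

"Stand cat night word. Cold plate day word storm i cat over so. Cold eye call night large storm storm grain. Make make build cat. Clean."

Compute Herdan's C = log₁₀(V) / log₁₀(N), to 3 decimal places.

N = 26, V = 18.
log₁₀(V) = 1.255273, log₁₀(N) = 1.414973
C = 1.255273 / 1.414973 = 0.887

0.887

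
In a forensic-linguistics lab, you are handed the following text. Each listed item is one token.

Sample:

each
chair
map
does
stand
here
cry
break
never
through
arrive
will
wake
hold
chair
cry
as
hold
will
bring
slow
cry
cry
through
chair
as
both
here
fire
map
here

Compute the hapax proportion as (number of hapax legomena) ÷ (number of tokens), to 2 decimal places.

Frequencies: cry:4, chair:3, here:3, map:2, through:2, will:2, hold:2, as:2, each:1, does:1, stand:1, break:1, never:1, arrive:1, wake:1, bring:1, slow:1, both:1, fire:1
Hapax count = 11; token count = 31.
Ratio = 11 / 31 = 0.35

0.35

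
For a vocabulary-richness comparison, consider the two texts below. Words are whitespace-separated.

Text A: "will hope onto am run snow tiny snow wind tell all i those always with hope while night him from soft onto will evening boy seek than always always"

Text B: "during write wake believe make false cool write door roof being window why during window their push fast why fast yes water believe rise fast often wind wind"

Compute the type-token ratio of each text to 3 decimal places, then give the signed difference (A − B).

0.079

TTR(A) = 23/29 = 0.793
TTR(B) = 20/28 = 0.714
Difference = 0.793 − 0.714 = 0.079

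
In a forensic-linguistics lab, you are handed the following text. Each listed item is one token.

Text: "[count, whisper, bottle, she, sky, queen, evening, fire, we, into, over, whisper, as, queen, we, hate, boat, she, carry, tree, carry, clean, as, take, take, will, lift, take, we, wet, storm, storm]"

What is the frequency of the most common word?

3

Frequencies: we:3, take:3, whisper:2, she:2, queen:2, as:2, carry:2, storm:2, count:1, bottle:1, sky:1, evening:1, fire:1, into:1, over:1, hate:1, boat:1, tree:1, clean:1, will:1, … (2 more, each freq 1)
Most common: 'we' with frequency 3.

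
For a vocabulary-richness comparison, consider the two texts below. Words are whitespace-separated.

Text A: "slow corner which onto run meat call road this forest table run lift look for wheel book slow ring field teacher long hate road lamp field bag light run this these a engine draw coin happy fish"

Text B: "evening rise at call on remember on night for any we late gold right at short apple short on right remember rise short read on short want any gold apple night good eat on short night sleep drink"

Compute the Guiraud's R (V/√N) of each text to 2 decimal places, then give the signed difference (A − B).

A: V=31, N=37, R=5.10
B: V=21, N=38, R=3.41
Difference = 5.10 − 3.41 = 1.69

1.69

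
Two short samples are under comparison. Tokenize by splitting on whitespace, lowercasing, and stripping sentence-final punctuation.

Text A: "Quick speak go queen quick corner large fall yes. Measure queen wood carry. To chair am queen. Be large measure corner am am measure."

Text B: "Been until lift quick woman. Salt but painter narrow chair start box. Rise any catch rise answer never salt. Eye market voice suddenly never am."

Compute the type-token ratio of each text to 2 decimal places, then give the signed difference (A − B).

TTR(A) = 15/24 = 0.63
TTR(B) = 22/25 = 0.88
Difference = 0.63 − 0.88 = -0.25

-0.25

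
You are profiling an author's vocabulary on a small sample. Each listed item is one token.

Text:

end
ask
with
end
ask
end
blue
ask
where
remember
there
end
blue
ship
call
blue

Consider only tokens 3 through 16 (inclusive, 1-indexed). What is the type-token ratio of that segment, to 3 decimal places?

0.643

Segment tokens 3–16: with, end, ask, end, blue, ask, where, remember, there, end, blue, ship, call, blue
Segment N = 14, segment V = 9.
TTR = 9 / 14 = 0.643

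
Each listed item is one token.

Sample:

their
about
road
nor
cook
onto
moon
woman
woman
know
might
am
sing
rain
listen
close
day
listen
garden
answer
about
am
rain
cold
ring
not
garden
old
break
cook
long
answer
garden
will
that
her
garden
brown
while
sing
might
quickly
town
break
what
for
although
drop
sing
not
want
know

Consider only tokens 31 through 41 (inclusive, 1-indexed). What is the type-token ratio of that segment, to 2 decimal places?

0.91

Segment tokens 31–41: long, answer, garden, will, that, her, garden, brown, while, sing, might
Segment N = 11, segment V = 10.
TTR = 10 / 11 = 0.91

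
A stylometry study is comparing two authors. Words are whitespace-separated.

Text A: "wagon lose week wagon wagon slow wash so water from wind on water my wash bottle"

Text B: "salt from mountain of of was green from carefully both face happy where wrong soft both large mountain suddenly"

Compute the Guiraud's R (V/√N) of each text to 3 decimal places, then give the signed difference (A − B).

A: V=12, N=16, R=3.000
B: V=15, N=19, R=3.441
Difference = 3.000 − 3.441 = -0.441

-0.441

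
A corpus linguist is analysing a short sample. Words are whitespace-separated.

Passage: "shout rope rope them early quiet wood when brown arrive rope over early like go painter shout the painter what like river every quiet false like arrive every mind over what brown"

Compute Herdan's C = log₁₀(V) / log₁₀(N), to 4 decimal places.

0.8496

N = 32, V = 19.
log₁₀(V) = 1.278754, log₁₀(N) = 1.505150
C = 1.278754 / 1.505150 = 0.8496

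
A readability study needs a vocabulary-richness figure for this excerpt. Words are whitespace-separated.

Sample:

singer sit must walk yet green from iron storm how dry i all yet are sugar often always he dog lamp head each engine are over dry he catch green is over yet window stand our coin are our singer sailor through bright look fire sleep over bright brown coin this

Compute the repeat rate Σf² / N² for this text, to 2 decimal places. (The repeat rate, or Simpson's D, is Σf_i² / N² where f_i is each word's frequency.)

0.03

Frequencies: yet:3, are:3, over:3, singer:2, green:2, dry:2, he:2, our:2, coin:2, bright:2, sit:1, must:1, walk:1, from:1, iron:1, storm:1, how:1, i:1, all:1, sugar:1, … (18 more, each freq 1)
Σf² = 83; N² = 2601
Repeat rate = 83 / 2601 = 0.03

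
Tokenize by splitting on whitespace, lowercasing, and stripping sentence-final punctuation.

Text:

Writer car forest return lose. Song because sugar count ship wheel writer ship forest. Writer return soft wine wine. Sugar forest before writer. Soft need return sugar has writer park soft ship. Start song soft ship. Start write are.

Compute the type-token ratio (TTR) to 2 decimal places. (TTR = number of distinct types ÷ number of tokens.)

N = 39 tokens, V = 20 types.
TTR = V / N = 20 / 39 = 0.51

0.51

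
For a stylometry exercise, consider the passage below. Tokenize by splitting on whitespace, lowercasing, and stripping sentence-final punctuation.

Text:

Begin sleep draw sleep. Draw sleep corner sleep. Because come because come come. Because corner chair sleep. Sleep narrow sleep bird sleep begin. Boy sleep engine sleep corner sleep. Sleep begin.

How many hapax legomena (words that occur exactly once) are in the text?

5

Frequencies: sleep:12, begin:3, corner:3, because:3, come:3, draw:2, chair:1, narrow:1, bird:1, boy:1, engine:1
Hapax (freq=1): bird, boy, chair, engine, narrow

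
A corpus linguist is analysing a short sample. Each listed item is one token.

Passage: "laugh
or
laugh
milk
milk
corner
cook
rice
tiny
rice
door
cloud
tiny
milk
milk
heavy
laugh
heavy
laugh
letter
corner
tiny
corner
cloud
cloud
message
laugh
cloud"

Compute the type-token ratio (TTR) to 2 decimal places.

0.43

N = 28 tokens, V = 12 types.
TTR = V / N = 12 / 28 = 0.43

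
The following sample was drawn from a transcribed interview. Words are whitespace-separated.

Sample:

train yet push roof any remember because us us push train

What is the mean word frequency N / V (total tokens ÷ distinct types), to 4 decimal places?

1.3750

N = 11 tokens, V = 8 types.
Mean frequency = N / V = 11 / 8 = 1.3750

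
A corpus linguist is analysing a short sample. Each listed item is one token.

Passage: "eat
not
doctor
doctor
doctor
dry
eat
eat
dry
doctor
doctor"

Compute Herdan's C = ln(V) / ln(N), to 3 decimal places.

0.578

N = 11, V = 4.
ln(V) = 1.386294, ln(N) = 2.397895
C = 1.386294 / 2.397895 = 0.578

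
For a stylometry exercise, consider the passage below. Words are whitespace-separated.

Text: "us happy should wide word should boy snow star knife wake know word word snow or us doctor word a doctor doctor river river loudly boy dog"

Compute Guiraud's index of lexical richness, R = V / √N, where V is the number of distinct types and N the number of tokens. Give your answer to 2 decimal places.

3.27

N = 27, V = 17.
√N = 5.196152
R = 17 / 5.196152 = 3.27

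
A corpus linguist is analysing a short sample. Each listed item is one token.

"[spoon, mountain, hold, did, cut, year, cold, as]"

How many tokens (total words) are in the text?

8

Tokens: spoon, mountain, hold, did, cut, year, cold, as
N = 8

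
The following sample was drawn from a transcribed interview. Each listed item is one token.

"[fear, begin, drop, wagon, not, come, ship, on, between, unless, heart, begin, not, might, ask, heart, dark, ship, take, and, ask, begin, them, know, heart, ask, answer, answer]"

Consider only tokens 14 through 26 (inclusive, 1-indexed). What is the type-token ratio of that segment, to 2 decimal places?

Segment tokens 14–26: might, ask, heart, dark, ship, take, and, ask, begin, them, know, heart, ask
Segment N = 13, segment V = 10.
TTR = 10 / 13 = 0.77

0.77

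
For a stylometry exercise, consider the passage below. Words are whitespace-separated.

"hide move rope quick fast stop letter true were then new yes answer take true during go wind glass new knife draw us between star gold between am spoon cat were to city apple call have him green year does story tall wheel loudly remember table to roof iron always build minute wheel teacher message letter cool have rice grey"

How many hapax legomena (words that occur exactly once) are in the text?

44

Frequencies: letter:2, true:2, were:2, new:2, between:2, to:2, have:2, wheel:2, hide:1, move:1, rope:1, quick:1, fast:1, stop:1, then:1, yes:1, answer:1, take:1, during:1, go:1, … (32 more, each freq 1)
Hapax (freq=1): always, am, answer, apple, build, call, cat, city, cool, does, draw, during, fast, glass, go, gold, green, grey, hide, him, iron, knife, loudly, message, minute, move, quick, remember, rice, roof, rope, spoon, star, stop, story, table, take, tall, teacher, then, us, wind, year, yes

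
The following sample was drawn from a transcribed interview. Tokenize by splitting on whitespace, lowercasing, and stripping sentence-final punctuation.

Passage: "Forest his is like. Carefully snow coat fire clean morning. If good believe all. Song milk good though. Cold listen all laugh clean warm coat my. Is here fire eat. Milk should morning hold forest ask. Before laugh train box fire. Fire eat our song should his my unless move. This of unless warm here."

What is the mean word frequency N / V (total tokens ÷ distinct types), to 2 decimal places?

1.57

N = 55 tokens, V = 35 types.
Mean frequency = N / V = 55 / 35 = 1.57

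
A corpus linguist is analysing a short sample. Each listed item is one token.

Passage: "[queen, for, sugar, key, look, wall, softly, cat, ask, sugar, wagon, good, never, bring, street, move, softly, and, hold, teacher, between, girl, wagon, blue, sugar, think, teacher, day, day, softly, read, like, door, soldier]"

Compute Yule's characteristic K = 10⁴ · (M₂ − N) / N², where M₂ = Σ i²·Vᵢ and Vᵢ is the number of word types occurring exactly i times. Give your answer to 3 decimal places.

Frequencies: sugar:3, softly:3, wagon:2, teacher:2, day:2, queen:1, for:1, key:1, look:1, wall:1, cat:1, ask:1, good:1, never:1, bring:1, street:1, move:1, and:1, hold:1, between:1, … (7 more, each freq 1)
N = 34. Frequency spectrum: V_1=22, V_2=3, V_3=2
M₂ = 1²·22 + 2²·3 + 3²·2 = 52
K = 10000 × (52 − 34) / 34² = 155.709

155.709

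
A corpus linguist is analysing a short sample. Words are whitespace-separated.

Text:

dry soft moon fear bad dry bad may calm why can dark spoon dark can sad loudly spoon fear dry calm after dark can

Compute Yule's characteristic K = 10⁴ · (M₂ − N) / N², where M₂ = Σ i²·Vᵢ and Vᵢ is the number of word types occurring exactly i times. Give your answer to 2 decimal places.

451.39

Frequencies: dry:3, can:3, dark:3, fear:2, bad:2, calm:2, spoon:2, soft:1, moon:1, may:1, why:1, sad:1, loudly:1, after:1
N = 24. Frequency spectrum: V_1=7, V_2=4, V_3=3
M₂ = 1²·7 + 2²·4 + 3²·3 = 50
K = 10000 × (50 − 24) / 24² = 451.39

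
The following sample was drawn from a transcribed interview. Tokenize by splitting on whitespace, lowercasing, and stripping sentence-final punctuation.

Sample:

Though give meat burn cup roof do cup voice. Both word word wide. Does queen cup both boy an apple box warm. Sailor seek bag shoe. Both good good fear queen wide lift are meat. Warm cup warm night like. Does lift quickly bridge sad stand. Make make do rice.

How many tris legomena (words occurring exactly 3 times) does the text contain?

Frequencies: cup:4, both:3, warm:3, meat:2, do:2, word:2, wide:2, does:2, queen:2, good:2, lift:2, make:2, though:1, give:1, burn:1, roof:1, voice:1, boy:1, an:1, apple:1, … (14 more, each freq 1)
Words with frequency 3: both, warm

2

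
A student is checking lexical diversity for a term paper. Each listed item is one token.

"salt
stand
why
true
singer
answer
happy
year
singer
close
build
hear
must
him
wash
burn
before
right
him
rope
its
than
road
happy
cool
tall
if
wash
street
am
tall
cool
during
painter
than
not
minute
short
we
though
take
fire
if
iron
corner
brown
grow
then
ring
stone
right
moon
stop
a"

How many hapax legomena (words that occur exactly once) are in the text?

36

Frequencies: singer:2, happy:2, him:2, wash:2, right:2, than:2, cool:2, tall:2, if:2, salt:1, stand:1, why:1, true:1, answer:1, year:1, close:1, build:1, hear:1, must:1, burn:1, … (25 more, each freq 1)
Hapax (freq=1): a, am, answer, before, brown, build, burn, close, corner, during, fire, grow, hear, iron, its, minute, moon, must, not, painter, ring, road, rope, salt, short, stand, stone, stop, street, take, then, though, true, we, why, year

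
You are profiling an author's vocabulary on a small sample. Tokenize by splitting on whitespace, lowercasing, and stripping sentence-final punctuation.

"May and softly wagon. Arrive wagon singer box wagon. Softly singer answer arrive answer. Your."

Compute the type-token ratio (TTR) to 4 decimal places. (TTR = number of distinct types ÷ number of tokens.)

N = 15 tokens, V = 9 types.
TTR = V / N = 9 / 15 = 0.6000

0.6000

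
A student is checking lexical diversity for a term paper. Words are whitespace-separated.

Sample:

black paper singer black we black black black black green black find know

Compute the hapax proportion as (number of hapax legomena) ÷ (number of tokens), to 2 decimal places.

Frequencies: black:7, paper:1, singer:1, we:1, green:1, find:1, know:1
Hapax count = 6; token count = 13.
Ratio = 6 / 13 = 0.46

0.46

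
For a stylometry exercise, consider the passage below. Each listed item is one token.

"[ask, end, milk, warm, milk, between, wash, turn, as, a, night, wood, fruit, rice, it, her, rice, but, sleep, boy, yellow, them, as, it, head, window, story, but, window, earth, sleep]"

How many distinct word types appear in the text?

24

Distinct types: {a, as, ask, between, boy, but, earth, end, fruit, head, her, it, milk, night, rice, sleep, story, them, turn, warm, wash, window, wood, yellow}
V = 24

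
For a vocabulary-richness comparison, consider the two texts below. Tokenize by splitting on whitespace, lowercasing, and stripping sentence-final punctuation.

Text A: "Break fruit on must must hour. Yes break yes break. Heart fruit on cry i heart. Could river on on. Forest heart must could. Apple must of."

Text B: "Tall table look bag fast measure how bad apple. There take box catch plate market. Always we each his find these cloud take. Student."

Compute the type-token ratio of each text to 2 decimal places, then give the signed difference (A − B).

TTR(A) = 14/27 = 0.52
TTR(B) = 23/24 = 0.96
Difference = 0.52 − 0.96 = -0.44

-0.44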